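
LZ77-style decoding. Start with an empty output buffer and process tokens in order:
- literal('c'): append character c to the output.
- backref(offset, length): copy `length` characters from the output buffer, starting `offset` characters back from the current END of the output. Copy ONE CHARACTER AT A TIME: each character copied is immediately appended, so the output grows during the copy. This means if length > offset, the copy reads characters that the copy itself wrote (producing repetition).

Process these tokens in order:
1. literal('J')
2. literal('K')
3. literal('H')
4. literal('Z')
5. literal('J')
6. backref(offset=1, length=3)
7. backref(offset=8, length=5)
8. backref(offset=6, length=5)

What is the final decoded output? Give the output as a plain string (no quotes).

Answer: JKHZJJJJJKHZJJJKHZ

Derivation:
Token 1: literal('J'). Output: "J"
Token 2: literal('K'). Output: "JK"
Token 3: literal('H'). Output: "JKH"
Token 4: literal('Z'). Output: "JKHZ"
Token 5: literal('J'). Output: "JKHZJ"
Token 6: backref(off=1, len=3) (overlapping!). Copied 'JJJ' from pos 4. Output: "JKHZJJJJ"
Token 7: backref(off=8, len=5). Copied 'JKHZJ' from pos 0. Output: "JKHZJJJJJKHZJ"
Token 8: backref(off=6, len=5). Copied 'JJKHZ' from pos 7. Output: "JKHZJJJJJKHZJJJKHZ"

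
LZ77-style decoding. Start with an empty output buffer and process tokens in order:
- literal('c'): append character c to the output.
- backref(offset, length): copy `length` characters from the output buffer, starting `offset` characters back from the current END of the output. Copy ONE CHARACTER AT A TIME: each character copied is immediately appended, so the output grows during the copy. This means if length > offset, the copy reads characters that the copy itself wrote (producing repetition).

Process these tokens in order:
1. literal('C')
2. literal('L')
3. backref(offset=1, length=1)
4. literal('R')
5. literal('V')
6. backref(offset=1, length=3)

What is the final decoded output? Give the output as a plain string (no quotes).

Token 1: literal('C'). Output: "C"
Token 2: literal('L'). Output: "CL"
Token 3: backref(off=1, len=1). Copied 'L' from pos 1. Output: "CLL"
Token 4: literal('R'). Output: "CLLR"
Token 5: literal('V'). Output: "CLLRV"
Token 6: backref(off=1, len=3) (overlapping!). Copied 'VVV' from pos 4. Output: "CLLRVVVV"

Answer: CLLRVVVV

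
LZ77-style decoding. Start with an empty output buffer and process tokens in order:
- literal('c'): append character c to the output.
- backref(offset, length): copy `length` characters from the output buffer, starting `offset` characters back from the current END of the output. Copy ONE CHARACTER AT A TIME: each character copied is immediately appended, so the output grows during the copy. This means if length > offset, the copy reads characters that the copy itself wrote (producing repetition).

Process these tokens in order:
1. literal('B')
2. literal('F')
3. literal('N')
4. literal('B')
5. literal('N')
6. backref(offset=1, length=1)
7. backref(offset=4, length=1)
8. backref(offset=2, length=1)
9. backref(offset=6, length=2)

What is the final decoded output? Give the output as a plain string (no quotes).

Answer: BFNBNNNNNB

Derivation:
Token 1: literal('B'). Output: "B"
Token 2: literal('F'). Output: "BF"
Token 3: literal('N'). Output: "BFN"
Token 4: literal('B'). Output: "BFNB"
Token 5: literal('N'). Output: "BFNBN"
Token 6: backref(off=1, len=1). Copied 'N' from pos 4. Output: "BFNBNN"
Token 7: backref(off=4, len=1). Copied 'N' from pos 2. Output: "BFNBNNN"
Token 8: backref(off=2, len=1). Copied 'N' from pos 5. Output: "BFNBNNNN"
Token 9: backref(off=6, len=2). Copied 'NB' from pos 2. Output: "BFNBNNNNNB"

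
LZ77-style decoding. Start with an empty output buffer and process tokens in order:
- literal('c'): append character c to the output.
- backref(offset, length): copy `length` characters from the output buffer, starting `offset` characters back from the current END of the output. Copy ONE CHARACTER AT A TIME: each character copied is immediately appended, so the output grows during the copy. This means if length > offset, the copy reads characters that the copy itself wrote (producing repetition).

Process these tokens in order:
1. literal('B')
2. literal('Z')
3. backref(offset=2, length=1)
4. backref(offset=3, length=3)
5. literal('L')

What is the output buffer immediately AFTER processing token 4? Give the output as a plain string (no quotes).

Token 1: literal('B'). Output: "B"
Token 2: literal('Z'). Output: "BZ"
Token 3: backref(off=2, len=1). Copied 'B' from pos 0. Output: "BZB"
Token 4: backref(off=3, len=3). Copied 'BZB' from pos 0. Output: "BZBBZB"

Answer: BZBBZB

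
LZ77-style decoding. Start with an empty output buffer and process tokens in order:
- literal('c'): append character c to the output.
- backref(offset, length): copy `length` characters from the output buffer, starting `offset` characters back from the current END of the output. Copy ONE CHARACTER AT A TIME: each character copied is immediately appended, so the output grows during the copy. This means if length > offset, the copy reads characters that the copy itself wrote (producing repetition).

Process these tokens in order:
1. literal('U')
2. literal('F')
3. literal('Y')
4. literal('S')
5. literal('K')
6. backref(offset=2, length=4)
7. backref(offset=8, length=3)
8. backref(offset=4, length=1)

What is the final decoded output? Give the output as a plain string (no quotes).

Answer: UFYSKSKSKFYSK

Derivation:
Token 1: literal('U'). Output: "U"
Token 2: literal('F'). Output: "UF"
Token 3: literal('Y'). Output: "UFY"
Token 4: literal('S'). Output: "UFYS"
Token 5: literal('K'). Output: "UFYSK"
Token 6: backref(off=2, len=4) (overlapping!). Copied 'SKSK' from pos 3. Output: "UFYSKSKSK"
Token 7: backref(off=8, len=3). Copied 'FYS' from pos 1. Output: "UFYSKSKSKFYS"
Token 8: backref(off=4, len=1). Copied 'K' from pos 8. Output: "UFYSKSKSKFYSK"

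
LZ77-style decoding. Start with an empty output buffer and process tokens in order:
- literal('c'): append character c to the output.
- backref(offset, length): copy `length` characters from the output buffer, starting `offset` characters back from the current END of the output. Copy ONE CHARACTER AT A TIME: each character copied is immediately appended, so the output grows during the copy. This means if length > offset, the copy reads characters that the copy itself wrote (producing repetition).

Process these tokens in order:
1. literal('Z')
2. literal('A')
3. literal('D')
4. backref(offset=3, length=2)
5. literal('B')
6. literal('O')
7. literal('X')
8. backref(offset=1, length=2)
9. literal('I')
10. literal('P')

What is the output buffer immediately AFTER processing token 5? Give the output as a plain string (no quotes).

Token 1: literal('Z'). Output: "Z"
Token 2: literal('A'). Output: "ZA"
Token 3: literal('D'). Output: "ZAD"
Token 4: backref(off=3, len=2). Copied 'ZA' from pos 0. Output: "ZADZA"
Token 5: literal('B'). Output: "ZADZAB"

Answer: ZADZAB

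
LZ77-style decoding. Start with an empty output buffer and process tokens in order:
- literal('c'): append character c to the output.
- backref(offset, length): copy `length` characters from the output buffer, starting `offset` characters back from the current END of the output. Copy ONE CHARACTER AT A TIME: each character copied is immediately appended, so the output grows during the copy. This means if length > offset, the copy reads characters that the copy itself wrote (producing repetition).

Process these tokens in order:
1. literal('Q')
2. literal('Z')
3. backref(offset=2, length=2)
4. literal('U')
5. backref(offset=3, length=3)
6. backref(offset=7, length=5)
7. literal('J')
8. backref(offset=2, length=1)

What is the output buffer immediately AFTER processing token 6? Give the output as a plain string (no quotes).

Token 1: literal('Q'). Output: "Q"
Token 2: literal('Z'). Output: "QZ"
Token 3: backref(off=2, len=2). Copied 'QZ' from pos 0. Output: "QZQZ"
Token 4: literal('U'). Output: "QZQZU"
Token 5: backref(off=3, len=3). Copied 'QZU' from pos 2. Output: "QZQZUQZU"
Token 6: backref(off=7, len=5). Copied 'ZQZUQ' from pos 1. Output: "QZQZUQZUZQZUQ"

Answer: QZQZUQZUZQZUQ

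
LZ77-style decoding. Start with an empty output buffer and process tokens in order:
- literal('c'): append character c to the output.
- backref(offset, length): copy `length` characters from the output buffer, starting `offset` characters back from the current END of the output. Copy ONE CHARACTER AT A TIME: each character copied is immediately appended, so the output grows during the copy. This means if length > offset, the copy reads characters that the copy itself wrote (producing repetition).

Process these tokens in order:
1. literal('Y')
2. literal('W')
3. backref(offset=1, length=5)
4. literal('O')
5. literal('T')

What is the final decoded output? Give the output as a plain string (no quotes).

Token 1: literal('Y'). Output: "Y"
Token 2: literal('W'). Output: "YW"
Token 3: backref(off=1, len=5) (overlapping!). Copied 'WWWWW' from pos 1. Output: "YWWWWWW"
Token 4: literal('O'). Output: "YWWWWWWO"
Token 5: literal('T'). Output: "YWWWWWWOT"

Answer: YWWWWWWOT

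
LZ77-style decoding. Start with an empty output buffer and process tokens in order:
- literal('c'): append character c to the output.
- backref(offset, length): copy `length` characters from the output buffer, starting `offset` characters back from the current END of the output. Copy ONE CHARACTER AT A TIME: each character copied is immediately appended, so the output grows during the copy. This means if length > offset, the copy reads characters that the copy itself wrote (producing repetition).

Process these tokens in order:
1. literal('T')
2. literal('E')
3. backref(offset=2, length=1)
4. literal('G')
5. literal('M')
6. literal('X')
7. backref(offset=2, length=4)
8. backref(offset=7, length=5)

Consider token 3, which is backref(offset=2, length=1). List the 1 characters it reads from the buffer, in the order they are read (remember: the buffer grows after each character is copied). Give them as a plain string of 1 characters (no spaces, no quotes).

Token 1: literal('T'). Output: "T"
Token 2: literal('E'). Output: "TE"
Token 3: backref(off=2, len=1). Buffer before: "TE" (len 2)
  byte 1: read out[0]='T', append. Buffer now: "TET"

Answer: T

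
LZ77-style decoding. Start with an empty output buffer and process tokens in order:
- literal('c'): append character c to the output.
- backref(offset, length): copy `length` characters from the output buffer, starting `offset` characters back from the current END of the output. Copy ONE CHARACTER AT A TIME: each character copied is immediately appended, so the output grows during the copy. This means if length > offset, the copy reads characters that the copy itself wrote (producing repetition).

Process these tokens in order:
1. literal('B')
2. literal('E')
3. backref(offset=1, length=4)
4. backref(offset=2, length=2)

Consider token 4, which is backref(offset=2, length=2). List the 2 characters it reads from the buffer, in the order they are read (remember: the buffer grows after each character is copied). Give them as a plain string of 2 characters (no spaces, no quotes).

Token 1: literal('B'). Output: "B"
Token 2: literal('E'). Output: "BE"
Token 3: backref(off=1, len=4) (overlapping!). Copied 'EEEE' from pos 1. Output: "BEEEEE"
Token 4: backref(off=2, len=2). Buffer before: "BEEEEE" (len 6)
  byte 1: read out[4]='E', append. Buffer now: "BEEEEEE"
  byte 2: read out[5]='E', append. Buffer now: "BEEEEEEE"

Answer: EE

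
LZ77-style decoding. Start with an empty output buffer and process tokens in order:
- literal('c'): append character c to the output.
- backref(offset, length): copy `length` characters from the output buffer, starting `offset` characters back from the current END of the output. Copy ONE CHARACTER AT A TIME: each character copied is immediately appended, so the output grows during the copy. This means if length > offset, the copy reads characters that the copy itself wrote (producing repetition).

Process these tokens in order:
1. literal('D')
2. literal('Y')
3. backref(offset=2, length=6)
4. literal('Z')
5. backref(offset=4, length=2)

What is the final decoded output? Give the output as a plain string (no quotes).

Token 1: literal('D'). Output: "D"
Token 2: literal('Y'). Output: "DY"
Token 3: backref(off=2, len=6) (overlapping!). Copied 'DYDYDY' from pos 0. Output: "DYDYDYDY"
Token 4: literal('Z'). Output: "DYDYDYDYZ"
Token 5: backref(off=4, len=2). Copied 'YD' from pos 5. Output: "DYDYDYDYZYD"

Answer: DYDYDYDYZYD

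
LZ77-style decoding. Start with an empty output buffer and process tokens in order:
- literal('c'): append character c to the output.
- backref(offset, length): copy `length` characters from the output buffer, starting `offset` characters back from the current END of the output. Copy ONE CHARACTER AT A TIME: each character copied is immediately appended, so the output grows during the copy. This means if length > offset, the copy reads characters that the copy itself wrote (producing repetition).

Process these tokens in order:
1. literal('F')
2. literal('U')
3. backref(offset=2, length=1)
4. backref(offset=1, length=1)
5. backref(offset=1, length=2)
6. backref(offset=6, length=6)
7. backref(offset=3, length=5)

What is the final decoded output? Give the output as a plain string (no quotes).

Answer: FUFFFFFUFFFFFFFFF

Derivation:
Token 1: literal('F'). Output: "F"
Token 2: literal('U'). Output: "FU"
Token 3: backref(off=2, len=1). Copied 'F' from pos 0. Output: "FUF"
Token 4: backref(off=1, len=1). Copied 'F' from pos 2. Output: "FUFF"
Token 5: backref(off=1, len=2) (overlapping!). Copied 'FF' from pos 3. Output: "FUFFFF"
Token 6: backref(off=6, len=6). Copied 'FUFFFF' from pos 0. Output: "FUFFFFFUFFFF"
Token 7: backref(off=3, len=5) (overlapping!). Copied 'FFFFF' from pos 9. Output: "FUFFFFFUFFFFFFFFF"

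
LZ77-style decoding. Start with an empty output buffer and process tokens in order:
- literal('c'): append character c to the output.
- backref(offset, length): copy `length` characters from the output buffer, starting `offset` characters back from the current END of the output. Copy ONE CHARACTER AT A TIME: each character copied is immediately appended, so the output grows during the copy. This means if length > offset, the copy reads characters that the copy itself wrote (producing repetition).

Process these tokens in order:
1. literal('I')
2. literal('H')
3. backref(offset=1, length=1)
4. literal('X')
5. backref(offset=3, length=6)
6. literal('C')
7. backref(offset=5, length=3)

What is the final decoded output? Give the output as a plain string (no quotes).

Answer: IHHXHHXHHXCXHH

Derivation:
Token 1: literal('I'). Output: "I"
Token 2: literal('H'). Output: "IH"
Token 3: backref(off=1, len=1). Copied 'H' from pos 1. Output: "IHH"
Token 4: literal('X'). Output: "IHHX"
Token 5: backref(off=3, len=6) (overlapping!). Copied 'HHXHHX' from pos 1. Output: "IHHXHHXHHX"
Token 6: literal('C'). Output: "IHHXHHXHHXC"
Token 7: backref(off=5, len=3). Copied 'XHH' from pos 6. Output: "IHHXHHXHHXCXHH"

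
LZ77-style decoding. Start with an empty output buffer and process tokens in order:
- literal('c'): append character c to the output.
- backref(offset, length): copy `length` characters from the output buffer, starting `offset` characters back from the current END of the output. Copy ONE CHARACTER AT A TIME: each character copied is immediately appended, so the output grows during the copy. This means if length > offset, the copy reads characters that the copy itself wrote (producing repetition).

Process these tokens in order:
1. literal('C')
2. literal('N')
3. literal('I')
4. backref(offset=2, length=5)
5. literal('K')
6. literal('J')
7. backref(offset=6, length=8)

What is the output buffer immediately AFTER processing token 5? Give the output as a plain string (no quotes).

Token 1: literal('C'). Output: "C"
Token 2: literal('N'). Output: "CN"
Token 3: literal('I'). Output: "CNI"
Token 4: backref(off=2, len=5) (overlapping!). Copied 'NININ' from pos 1. Output: "CNINININ"
Token 5: literal('K'). Output: "CNINININK"

Answer: CNINININK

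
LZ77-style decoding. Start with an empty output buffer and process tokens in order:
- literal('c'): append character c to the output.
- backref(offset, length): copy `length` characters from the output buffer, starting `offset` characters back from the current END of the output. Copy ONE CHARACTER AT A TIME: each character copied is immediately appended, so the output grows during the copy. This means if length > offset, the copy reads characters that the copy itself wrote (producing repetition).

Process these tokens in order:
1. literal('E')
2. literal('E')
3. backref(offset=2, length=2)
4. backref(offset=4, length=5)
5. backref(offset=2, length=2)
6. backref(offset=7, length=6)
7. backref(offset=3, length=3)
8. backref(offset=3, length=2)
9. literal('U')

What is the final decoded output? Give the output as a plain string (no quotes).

Token 1: literal('E'). Output: "E"
Token 2: literal('E'). Output: "EE"
Token 3: backref(off=2, len=2). Copied 'EE' from pos 0. Output: "EEEE"
Token 4: backref(off=4, len=5) (overlapping!). Copied 'EEEEE' from pos 0. Output: "EEEEEEEEE"
Token 5: backref(off=2, len=2). Copied 'EE' from pos 7. Output: "EEEEEEEEEEE"
Token 6: backref(off=7, len=6). Copied 'EEEEEE' from pos 4. Output: "EEEEEEEEEEEEEEEEE"
Token 7: backref(off=3, len=3). Copied 'EEE' from pos 14. Output: "EEEEEEEEEEEEEEEEEEEE"
Token 8: backref(off=3, len=2). Copied 'EE' from pos 17. Output: "EEEEEEEEEEEEEEEEEEEEEE"
Token 9: literal('U'). Output: "EEEEEEEEEEEEEEEEEEEEEEU"

Answer: EEEEEEEEEEEEEEEEEEEEEEU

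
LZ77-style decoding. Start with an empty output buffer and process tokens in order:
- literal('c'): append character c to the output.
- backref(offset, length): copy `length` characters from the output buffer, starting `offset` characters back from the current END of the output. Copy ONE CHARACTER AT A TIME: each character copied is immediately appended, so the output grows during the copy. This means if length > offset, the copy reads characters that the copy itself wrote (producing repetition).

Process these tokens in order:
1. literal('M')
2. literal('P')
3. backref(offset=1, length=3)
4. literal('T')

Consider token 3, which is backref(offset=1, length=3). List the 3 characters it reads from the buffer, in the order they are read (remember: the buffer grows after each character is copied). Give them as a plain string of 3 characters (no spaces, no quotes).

Answer: PPP

Derivation:
Token 1: literal('M'). Output: "M"
Token 2: literal('P'). Output: "MP"
Token 3: backref(off=1, len=3). Buffer before: "MP" (len 2)
  byte 1: read out[1]='P', append. Buffer now: "MPP"
  byte 2: read out[2]='P', append. Buffer now: "MPPP"
  byte 3: read out[3]='P', append. Buffer now: "MPPPP"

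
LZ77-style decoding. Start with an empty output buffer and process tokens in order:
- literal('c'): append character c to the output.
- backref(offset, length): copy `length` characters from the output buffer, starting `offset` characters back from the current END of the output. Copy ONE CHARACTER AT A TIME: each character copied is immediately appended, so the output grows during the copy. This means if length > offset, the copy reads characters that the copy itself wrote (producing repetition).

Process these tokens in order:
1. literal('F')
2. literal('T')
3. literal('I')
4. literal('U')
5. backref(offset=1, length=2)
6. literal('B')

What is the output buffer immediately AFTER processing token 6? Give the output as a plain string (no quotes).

Token 1: literal('F'). Output: "F"
Token 2: literal('T'). Output: "FT"
Token 3: literal('I'). Output: "FTI"
Token 4: literal('U'). Output: "FTIU"
Token 5: backref(off=1, len=2) (overlapping!). Copied 'UU' from pos 3. Output: "FTIUUU"
Token 6: literal('B'). Output: "FTIUUUB"

Answer: FTIUUUB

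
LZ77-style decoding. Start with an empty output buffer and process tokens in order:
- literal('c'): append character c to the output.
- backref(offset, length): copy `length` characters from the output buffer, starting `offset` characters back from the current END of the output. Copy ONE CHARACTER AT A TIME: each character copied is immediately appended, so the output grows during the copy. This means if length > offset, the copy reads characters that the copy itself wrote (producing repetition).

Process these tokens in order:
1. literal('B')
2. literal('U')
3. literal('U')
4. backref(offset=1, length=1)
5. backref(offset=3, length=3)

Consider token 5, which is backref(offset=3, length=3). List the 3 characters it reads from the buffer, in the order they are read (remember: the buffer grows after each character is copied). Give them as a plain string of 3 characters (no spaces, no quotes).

Answer: UUU

Derivation:
Token 1: literal('B'). Output: "B"
Token 2: literal('U'). Output: "BU"
Token 3: literal('U'). Output: "BUU"
Token 4: backref(off=1, len=1). Copied 'U' from pos 2. Output: "BUUU"
Token 5: backref(off=3, len=3). Buffer before: "BUUU" (len 4)
  byte 1: read out[1]='U', append. Buffer now: "BUUUU"
  byte 2: read out[2]='U', append. Buffer now: "BUUUUU"
  byte 3: read out[3]='U', append. Buffer now: "BUUUUUU"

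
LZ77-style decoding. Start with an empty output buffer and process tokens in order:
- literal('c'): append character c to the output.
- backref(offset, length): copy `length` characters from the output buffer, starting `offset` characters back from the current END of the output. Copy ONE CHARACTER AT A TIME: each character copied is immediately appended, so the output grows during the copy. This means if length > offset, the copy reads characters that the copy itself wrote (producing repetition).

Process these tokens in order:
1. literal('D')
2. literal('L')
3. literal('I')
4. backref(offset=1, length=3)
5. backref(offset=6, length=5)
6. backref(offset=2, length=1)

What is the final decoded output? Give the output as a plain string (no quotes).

Answer: DLIIIIDLIIII

Derivation:
Token 1: literal('D'). Output: "D"
Token 2: literal('L'). Output: "DL"
Token 3: literal('I'). Output: "DLI"
Token 4: backref(off=1, len=3) (overlapping!). Copied 'III' from pos 2. Output: "DLIIII"
Token 5: backref(off=6, len=5). Copied 'DLIII' from pos 0. Output: "DLIIIIDLIII"
Token 6: backref(off=2, len=1). Copied 'I' from pos 9. Output: "DLIIIIDLIIII"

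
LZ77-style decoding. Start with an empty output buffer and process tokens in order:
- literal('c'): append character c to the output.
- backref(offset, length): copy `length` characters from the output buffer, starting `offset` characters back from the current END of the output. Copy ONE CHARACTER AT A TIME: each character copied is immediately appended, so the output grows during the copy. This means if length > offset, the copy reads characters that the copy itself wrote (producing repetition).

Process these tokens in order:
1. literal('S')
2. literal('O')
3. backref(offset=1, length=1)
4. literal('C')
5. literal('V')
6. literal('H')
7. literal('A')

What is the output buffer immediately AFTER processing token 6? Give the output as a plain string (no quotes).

Token 1: literal('S'). Output: "S"
Token 2: literal('O'). Output: "SO"
Token 3: backref(off=1, len=1). Copied 'O' from pos 1. Output: "SOO"
Token 4: literal('C'). Output: "SOOC"
Token 5: literal('V'). Output: "SOOCV"
Token 6: literal('H'). Output: "SOOCVH"

Answer: SOOCVH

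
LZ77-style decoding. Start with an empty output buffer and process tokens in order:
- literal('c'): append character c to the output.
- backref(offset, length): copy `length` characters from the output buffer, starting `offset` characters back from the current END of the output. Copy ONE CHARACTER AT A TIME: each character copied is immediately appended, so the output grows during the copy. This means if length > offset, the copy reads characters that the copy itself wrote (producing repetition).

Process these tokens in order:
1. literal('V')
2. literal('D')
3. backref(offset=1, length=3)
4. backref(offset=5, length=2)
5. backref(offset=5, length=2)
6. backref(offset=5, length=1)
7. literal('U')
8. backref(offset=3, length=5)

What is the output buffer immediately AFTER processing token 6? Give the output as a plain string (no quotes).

Token 1: literal('V'). Output: "V"
Token 2: literal('D'). Output: "VD"
Token 3: backref(off=1, len=3) (overlapping!). Copied 'DDD' from pos 1. Output: "VDDDD"
Token 4: backref(off=5, len=2). Copied 'VD' from pos 0. Output: "VDDDDVD"
Token 5: backref(off=5, len=2). Copied 'DD' from pos 2. Output: "VDDDDVDDD"
Token 6: backref(off=5, len=1). Copied 'D' from pos 4. Output: "VDDDDVDDDD"

Answer: VDDDDVDDDD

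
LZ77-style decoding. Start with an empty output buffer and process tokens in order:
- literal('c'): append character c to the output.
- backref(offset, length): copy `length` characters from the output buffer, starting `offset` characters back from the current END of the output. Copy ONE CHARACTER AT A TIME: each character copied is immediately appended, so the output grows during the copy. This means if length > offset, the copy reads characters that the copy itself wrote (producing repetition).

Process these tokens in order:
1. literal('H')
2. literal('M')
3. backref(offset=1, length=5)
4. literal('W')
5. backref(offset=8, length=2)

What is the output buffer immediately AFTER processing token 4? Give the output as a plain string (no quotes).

Token 1: literal('H'). Output: "H"
Token 2: literal('M'). Output: "HM"
Token 3: backref(off=1, len=5) (overlapping!). Copied 'MMMMM' from pos 1. Output: "HMMMMMM"
Token 4: literal('W'). Output: "HMMMMMMW"

Answer: HMMMMMMW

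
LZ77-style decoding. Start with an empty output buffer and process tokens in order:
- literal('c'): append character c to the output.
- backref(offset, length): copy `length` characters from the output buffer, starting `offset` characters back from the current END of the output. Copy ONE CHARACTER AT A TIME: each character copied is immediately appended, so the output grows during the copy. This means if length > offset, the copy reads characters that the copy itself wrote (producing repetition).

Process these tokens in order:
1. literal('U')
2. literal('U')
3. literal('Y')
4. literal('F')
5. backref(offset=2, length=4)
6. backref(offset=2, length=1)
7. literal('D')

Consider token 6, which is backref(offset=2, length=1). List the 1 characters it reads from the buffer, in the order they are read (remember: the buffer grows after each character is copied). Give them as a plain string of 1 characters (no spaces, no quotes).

Answer: Y

Derivation:
Token 1: literal('U'). Output: "U"
Token 2: literal('U'). Output: "UU"
Token 3: literal('Y'). Output: "UUY"
Token 4: literal('F'). Output: "UUYF"
Token 5: backref(off=2, len=4) (overlapping!). Copied 'YFYF' from pos 2. Output: "UUYFYFYF"
Token 6: backref(off=2, len=1). Buffer before: "UUYFYFYF" (len 8)
  byte 1: read out[6]='Y', append. Buffer now: "UUYFYFYFY"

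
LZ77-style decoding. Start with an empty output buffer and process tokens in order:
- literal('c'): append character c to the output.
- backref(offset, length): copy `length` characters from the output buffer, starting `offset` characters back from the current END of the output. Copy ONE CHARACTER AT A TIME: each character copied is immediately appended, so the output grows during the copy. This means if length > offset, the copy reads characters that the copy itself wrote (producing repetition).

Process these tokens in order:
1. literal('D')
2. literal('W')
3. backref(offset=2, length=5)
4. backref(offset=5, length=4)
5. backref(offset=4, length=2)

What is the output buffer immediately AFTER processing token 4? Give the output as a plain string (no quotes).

Answer: DWDWDWDDWDW

Derivation:
Token 1: literal('D'). Output: "D"
Token 2: literal('W'). Output: "DW"
Token 3: backref(off=2, len=5) (overlapping!). Copied 'DWDWD' from pos 0. Output: "DWDWDWD"
Token 4: backref(off=5, len=4). Copied 'DWDW' from pos 2. Output: "DWDWDWDDWDW"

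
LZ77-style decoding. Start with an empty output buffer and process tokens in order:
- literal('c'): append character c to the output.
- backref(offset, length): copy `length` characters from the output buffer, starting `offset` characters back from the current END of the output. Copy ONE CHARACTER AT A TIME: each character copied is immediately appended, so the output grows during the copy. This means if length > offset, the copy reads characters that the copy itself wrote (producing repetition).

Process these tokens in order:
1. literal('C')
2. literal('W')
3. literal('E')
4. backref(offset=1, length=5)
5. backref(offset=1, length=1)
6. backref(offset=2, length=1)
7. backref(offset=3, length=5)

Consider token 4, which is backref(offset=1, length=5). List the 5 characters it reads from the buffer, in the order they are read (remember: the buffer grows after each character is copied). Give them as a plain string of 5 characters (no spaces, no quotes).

Answer: EEEEE

Derivation:
Token 1: literal('C'). Output: "C"
Token 2: literal('W'). Output: "CW"
Token 3: literal('E'). Output: "CWE"
Token 4: backref(off=1, len=5). Buffer before: "CWE" (len 3)
  byte 1: read out[2]='E', append. Buffer now: "CWEE"
  byte 2: read out[3]='E', append. Buffer now: "CWEEE"
  byte 3: read out[4]='E', append. Buffer now: "CWEEEE"
  byte 4: read out[5]='E', append. Buffer now: "CWEEEEE"
  byte 5: read out[6]='E', append. Buffer now: "CWEEEEEE"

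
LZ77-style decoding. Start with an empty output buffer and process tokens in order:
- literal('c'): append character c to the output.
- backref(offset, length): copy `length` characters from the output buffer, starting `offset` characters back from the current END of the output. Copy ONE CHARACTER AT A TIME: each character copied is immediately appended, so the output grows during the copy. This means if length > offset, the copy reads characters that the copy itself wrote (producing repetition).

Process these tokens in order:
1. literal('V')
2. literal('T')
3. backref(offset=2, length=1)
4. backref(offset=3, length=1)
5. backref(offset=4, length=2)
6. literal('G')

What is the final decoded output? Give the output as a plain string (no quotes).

Token 1: literal('V'). Output: "V"
Token 2: literal('T'). Output: "VT"
Token 3: backref(off=2, len=1). Copied 'V' from pos 0. Output: "VTV"
Token 4: backref(off=3, len=1). Copied 'V' from pos 0. Output: "VTVV"
Token 5: backref(off=4, len=2). Copied 'VT' from pos 0. Output: "VTVVVT"
Token 6: literal('G'). Output: "VTVVVTG"

Answer: VTVVVTG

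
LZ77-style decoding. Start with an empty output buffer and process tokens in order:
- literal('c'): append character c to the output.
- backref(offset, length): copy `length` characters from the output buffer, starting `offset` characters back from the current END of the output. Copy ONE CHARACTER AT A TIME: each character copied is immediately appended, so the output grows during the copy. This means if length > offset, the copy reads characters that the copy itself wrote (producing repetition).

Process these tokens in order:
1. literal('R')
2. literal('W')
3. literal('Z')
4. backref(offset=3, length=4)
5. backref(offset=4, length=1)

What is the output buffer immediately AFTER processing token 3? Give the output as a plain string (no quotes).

Token 1: literal('R'). Output: "R"
Token 2: literal('W'). Output: "RW"
Token 3: literal('Z'). Output: "RWZ"

Answer: RWZ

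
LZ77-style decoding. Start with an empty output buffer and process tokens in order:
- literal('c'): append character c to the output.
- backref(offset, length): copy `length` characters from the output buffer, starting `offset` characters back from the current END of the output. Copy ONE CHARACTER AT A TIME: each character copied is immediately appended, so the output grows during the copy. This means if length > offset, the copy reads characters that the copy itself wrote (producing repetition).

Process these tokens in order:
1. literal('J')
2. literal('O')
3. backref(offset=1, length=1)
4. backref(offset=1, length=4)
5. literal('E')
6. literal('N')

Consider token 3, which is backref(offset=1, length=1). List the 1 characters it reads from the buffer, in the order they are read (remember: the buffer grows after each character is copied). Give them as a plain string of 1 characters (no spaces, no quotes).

Answer: O

Derivation:
Token 1: literal('J'). Output: "J"
Token 2: literal('O'). Output: "JO"
Token 3: backref(off=1, len=1). Buffer before: "JO" (len 2)
  byte 1: read out[1]='O', append. Buffer now: "JOO"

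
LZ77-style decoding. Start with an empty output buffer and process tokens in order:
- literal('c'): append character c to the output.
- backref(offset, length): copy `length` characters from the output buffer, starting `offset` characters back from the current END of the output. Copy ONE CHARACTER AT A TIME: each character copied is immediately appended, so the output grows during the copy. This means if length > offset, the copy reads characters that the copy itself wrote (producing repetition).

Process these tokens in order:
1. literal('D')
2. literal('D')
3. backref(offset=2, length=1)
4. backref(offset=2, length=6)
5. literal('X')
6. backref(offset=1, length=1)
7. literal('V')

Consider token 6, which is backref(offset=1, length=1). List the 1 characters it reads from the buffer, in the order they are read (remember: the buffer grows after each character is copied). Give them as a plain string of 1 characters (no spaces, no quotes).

Token 1: literal('D'). Output: "D"
Token 2: literal('D'). Output: "DD"
Token 3: backref(off=2, len=1). Copied 'D' from pos 0. Output: "DDD"
Token 4: backref(off=2, len=6) (overlapping!). Copied 'DDDDDD' from pos 1. Output: "DDDDDDDDD"
Token 5: literal('X'). Output: "DDDDDDDDDX"
Token 6: backref(off=1, len=1). Buffer before: "DDDDDDDDDX" (len 10)
  byte 1: read out[9]='X', append. Buffer now: "DDDDDDDDDXX"

Answer: X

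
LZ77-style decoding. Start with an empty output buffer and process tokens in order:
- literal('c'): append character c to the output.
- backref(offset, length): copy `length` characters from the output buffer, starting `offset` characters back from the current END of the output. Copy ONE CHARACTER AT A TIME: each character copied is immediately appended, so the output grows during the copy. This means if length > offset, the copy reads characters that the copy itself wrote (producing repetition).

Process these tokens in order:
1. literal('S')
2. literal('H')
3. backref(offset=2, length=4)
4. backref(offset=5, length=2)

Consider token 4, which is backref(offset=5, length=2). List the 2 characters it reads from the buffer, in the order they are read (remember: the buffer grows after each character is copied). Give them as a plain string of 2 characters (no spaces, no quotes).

Token 1: literal('S'). Output: "S"
Token 2: literal('H'). Output: "SH"
Token 3: backref(off=2, len=4) (overlapping!). Copied 'SHSH' from pos 0. Output: "SHSHSH"
Token 4: backref(off=5, len=2). Buffer before: "SHSHSH" (len 6)
  byte 1: read out[1]='H', append. Buffer now: "SHSHSHH"
  byte 2: read out[2]='S', append. Buffer now: "SHSHSHHS"

Answer: HS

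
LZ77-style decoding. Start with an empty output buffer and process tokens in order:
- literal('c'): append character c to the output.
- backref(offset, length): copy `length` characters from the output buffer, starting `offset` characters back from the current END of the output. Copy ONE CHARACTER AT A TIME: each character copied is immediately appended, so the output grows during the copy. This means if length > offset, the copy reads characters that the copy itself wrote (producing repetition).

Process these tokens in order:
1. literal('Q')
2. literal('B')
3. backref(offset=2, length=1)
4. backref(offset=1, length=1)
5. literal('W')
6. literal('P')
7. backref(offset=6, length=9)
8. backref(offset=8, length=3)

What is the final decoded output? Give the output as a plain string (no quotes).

Answer: QBQQWPQBQQWPQBQBQQ

Derivation:
Token 1: literal('Q'). Output: "Q"
Token 2: literal('B'). Output: "QB"
Token 3: backref(off=2, len=1). Copied 'Q' from pos 0. Output: "QBQ"
Token 4: backref(off=1, len=1). Copied 'Q' from pos 2. Output: "QBQQ"
Token 5: literal('W'). Output: "QBQQW"
Token 6: literal('P'). Output: "QBQQWP"
Token 7: backref(off=6, len=9) (overlapping!). Copied 'QBQQWPQBQ' from pos 0. Output: "QBQQWPQBQQWPQBQ"
Token 8: backref(off=8, len=3). Copied 'BQQ' from pos 7. Output: "QBQQWPQBQQWPQBQBQQ"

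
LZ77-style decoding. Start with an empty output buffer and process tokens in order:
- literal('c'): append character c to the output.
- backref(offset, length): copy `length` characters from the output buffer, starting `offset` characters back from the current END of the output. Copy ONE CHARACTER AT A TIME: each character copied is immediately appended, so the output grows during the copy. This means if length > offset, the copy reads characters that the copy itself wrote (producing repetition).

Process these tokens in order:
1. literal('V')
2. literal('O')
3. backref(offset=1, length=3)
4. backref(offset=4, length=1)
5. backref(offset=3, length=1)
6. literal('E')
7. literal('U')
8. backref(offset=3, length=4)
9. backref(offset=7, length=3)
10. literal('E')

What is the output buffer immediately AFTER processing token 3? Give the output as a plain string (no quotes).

Token 1: literal('V'). Output: "V"
Token 2: literal('O'). Output: "VO"
Token 3: backref(off=1, len=3) (overlapping!). Copied 'OOO' from pos 1. Output: "VOOOO"

Answer: VOOOO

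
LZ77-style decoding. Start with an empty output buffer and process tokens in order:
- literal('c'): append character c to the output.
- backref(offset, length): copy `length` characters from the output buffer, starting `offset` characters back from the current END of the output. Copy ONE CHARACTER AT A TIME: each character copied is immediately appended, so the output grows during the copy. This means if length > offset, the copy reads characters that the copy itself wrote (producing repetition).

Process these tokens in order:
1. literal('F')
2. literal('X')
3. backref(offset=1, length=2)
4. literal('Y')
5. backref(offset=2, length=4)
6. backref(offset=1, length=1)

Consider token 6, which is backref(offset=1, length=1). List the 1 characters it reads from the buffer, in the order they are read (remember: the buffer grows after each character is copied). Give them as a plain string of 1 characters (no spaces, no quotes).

Token 1: literal('F'). Output: "F"
Token 2: literal('X'). Output: "FX"
Token 3: backref(off=1, len=2) (overlapping!). Copied 'XX' from pos 1. Output: "FXXX"
Token 4: literal('Y'). Output: "FXXXY"
Token 5: backref(off=2, len=4) (overlapping!). Copied 'XYXY' from pos 3. Output: "FXXXYXYXY"
Token 6: backref(off=1, len=1). Buffer before: "FXXXYXYXY" (len 9)
  byte 1: read out[8]='Y', append. Buffer now: "FXXXYXYXYY"

Answer: Y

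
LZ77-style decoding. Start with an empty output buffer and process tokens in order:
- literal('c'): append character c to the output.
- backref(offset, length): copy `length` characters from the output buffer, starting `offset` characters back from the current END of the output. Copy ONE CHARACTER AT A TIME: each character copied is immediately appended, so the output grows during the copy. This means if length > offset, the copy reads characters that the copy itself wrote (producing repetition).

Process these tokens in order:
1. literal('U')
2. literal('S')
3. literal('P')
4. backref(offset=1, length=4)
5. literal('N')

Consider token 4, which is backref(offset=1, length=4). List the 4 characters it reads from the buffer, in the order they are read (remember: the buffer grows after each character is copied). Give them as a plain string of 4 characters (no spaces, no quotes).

Token 1: literal('U'). Output: "U"
Token 2: literal('S'). Output: "US"
Token 3: literal('P'). Output: "USP"
Token 4: backref(off=1, len=4). Buffer before: "USP" (len 3)
  byte 1: read out[2]='P', append. Buffer now: "USPP"
  byte 2: read out[3]='P', append. Buffer now: "USPPP"
  byte 3: read out[4]='P', append. Buffer now: "USPPPP"
  byte 4: read out[5]='P', append. Buffer now: "USPPPPP"

Answer: PPPP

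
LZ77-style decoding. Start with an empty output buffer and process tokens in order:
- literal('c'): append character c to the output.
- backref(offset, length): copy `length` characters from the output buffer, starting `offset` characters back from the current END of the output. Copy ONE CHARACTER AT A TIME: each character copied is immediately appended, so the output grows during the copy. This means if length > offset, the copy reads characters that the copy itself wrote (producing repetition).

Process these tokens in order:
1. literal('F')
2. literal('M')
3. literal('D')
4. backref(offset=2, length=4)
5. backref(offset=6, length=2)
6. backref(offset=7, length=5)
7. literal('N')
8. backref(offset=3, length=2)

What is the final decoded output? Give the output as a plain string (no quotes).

Token 1: literal('F'). Output: "F"
Token 2: literal('M'). Output: "FM"
Token 3: literal('D'). Output: "FMD"
Token 4: backref(off=2, len=4) (overlapping!). Copied 'MDMD' from pos 1. Output: "FMDMDMD"
Token 5: backref(off=6, len=2). Copied 'MD' from pos 1. Output: "FMDMDMDMD"
Token 6: backref(off=7, len=5). Copied 'DMDMD' from pos 2. Output: "FMDMDMDMDDMDMD"
Token 7: literal('N'). Output: "FMDMDMDMDDMDMDN"
Token 8: backref(off=3, len=2). Copied 'MD' from pos 12. Output: "FMDMDMDMDDMDMDNMD"

Answer: FMDMDMDMDDMDMDNMD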